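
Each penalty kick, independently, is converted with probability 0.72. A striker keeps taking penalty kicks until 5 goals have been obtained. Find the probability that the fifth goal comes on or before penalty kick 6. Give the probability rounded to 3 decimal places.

Finishing within 6 penalty kicks ⇔ at least 5 successes in the first 6. With X ~ Binomial(6, 0.72), P(Y ≤ 6) = 1 − P(X ≤ 4).
  k=0: C(6,0)·0.72^0·0.28^6 = 0.00048
  k=1: C(6,1)·0.72^1·0.28^5 = 0.00743
  k=2: C(6,2)·0.72^2·0.28^4 = 0.04780
  k=3: C(6,3)·0.72^3·0.28^3 = 0.16387
  k=4: C(6,4)·0.72^4·0.28^2 = 0.31604
1 − 0.53562 = 0.46438

0.464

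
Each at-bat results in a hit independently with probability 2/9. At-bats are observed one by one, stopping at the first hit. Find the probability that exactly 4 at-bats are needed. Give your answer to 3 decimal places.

0.105

Geometric (trials to first success), p = 0.222222.
P(Y = 4) = (1−p)^3 · p = 0.47051 · 0.222222 = 0.10456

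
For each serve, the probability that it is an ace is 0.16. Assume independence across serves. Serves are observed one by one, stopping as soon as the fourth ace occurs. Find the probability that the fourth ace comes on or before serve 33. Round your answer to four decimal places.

Finishing within 33 serves ⇔ at least 4 successes in the first 33. With X ~ Binomial(33, 0.16), P(Y ≤ 33) = 1 − P(X ≤ 3).
  k=0: C(33,0)·0.16^0·0.84^33 = 0.003171
  k=1: C(33,1)·0.16^1·0.84^32 = 0.019933
  k=2: C(33,2)·0.16^2·0.84^31 = 0.060748
  k=3: C(33,3)·0.16^3·0.84^30 = 0.119567
1 − 0.203419 = 0.796581

0.7966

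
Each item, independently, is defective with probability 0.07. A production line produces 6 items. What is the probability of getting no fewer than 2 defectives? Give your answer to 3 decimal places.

0.061

X ~ Binomial(6, 0.07); P(X ≥ 2) = Σ C(6,k) p^k (1−p)^(6−k) over k:
  k=2: C(6,2)·0.07^2·0.93^4 = 0.05498
  k=3: C(6,3)·0.07^3·0.93^3 = 0.00552
  k=4: C(6,4)·0.07^4·0.93^2 = 0.00031
  k=5: C(6,5)·0.07^5·0.93^1 = 0.00001
  k=6: C(6,6)·0.07^6·0.93^0 = 0.00000
Total = 0.06082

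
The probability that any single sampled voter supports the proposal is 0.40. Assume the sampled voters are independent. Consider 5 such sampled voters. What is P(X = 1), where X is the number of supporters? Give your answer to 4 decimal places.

0.2592

X ~ Binomial(n=5, p=0.40).
P(X=1) = C(5,1) · p^1 · (1−p)^4
= 5 · 0.4 · 0.1296 = 0.259200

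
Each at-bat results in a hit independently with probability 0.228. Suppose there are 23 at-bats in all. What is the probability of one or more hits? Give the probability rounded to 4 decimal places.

P(at least one) = 1 − P(none) = 1 − (1 − 0.228)^23
= 1 − 0.002601 = 0.997399

0.9974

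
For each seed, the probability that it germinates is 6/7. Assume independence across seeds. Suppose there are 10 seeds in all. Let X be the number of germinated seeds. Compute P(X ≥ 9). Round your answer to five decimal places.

0.57082

X ~ Binomial(10, 0.857143); P(X ≥ 9) = Σ C(10,k) p^k (1−p)^(10−k) over k:
  k=9: C(10,9)·0.857143^9·0.142857^1 = 0.3567639
  k=10: C(10,10)·0.857143^10·0.142857^0 = 0.2140583
Total = 0.5708222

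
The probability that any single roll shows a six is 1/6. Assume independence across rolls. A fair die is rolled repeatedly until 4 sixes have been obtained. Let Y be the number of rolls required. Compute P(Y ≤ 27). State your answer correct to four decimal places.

Finishing within 27 rolls ⇔ at least 4 successes in the first 27. With X ~ Binomial(27, 0.166667), P(Y ≤ 27) = 1 − P(X ≤ 3).
  k=0: C(27,0)·0.166667^0·0.833333^27 = 0.007280
  k=1: C(27,1)·0.166667^1·0.833333^26 = 0.039310
  k=2: C(27,2)·0.166667^2·0.833333^25 = 0.102205
  k=3: C(27,3)·0.166667^3·0.833333^24 = 0.170342
1 − 0.319137 = 0.680863

0.6809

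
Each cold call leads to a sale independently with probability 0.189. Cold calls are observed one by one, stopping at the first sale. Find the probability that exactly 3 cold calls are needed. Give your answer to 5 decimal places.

Geometric (trials to first success), p = 0.189.
P(Y = 3) = (1−p)^2 · p = 0.65772 · 0.189 = 0.1243093

0.12431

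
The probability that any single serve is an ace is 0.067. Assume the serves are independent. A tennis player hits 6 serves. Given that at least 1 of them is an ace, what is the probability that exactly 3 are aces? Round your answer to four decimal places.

X ~ Binomial(6, 0.067). Want P(X=3 | X≥1) = P(X=3) / P(X≥1).
P(X=3) = C(6,3)·0.067^3·0.933^3 = 0.004885
P(X≥1) = 1 − 0.659614 = 0.340386
Ratio = 0.004885 / 0.340386 = 0.014353

0.0144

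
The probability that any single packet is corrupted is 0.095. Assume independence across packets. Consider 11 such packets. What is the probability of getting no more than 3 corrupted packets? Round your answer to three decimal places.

X ~ Binomial(11, 0.095); P(X ≤ 3) = Σ C(11,k) p^k (1−p)^(11−k) over k:
  k=0: C(11,0)·0.095^0·0.905^11 = 0.33353
  k=1: C(11,1)·0.095^1·0.905^10 = 0.38513
  k=2: C(11,2)·0.095^2·0.905^9 = 0.20214
  k=3: C(11,3)·0.095^3·0.905^8 = 0.06366
Total = 0.98445

0.984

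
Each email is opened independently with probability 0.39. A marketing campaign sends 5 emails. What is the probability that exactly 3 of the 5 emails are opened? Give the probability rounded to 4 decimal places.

0.2207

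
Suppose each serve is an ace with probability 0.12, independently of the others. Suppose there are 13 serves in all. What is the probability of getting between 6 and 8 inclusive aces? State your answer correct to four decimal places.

0.0024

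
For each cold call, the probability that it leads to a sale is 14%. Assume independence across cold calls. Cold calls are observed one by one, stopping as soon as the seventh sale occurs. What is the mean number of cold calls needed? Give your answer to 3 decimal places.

Y = total cold calls until the seventh success; negative binomial with r=7, p=0.14.
E[Y] = r / p = 7 / 0.14 = 50.00000

50.000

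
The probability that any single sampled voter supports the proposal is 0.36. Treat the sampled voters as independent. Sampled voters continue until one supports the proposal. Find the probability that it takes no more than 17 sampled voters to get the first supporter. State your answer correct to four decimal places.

Y = number of sampled voters to the first success; geometric, p = 0.36.
P(Y ≤ 17) = 1 − (1−p)^17 = 1 − 0.000507 = 0.999493

0.9995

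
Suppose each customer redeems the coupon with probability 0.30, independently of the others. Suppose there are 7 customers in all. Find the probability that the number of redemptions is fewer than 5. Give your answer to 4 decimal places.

0.9712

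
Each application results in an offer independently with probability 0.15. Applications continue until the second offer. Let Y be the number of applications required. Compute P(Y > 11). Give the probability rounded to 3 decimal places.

Needing more than 11 applications ⇔ fewer than 2 successes in the first 11. With X ~ Binomial(11, 0.15), P(Y > 11) = P(X ≤ 1).
  k=0: C(11,0)·0.15^0·0.85^11 = 0.16734
  k=1: C(11,1)·0.15^1·0.85^10 = 0.32484
P(X ≤ 1) = 0.49219

0.492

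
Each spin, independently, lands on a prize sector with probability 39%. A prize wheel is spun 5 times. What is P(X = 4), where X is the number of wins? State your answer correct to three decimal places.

0.071

X ~ Binomial(n=5, p=0.39).
P(X=4) = C(5,4) · p^4 · (1−p)^1
= 5 · 0.023134 · 0.61 = 0.07056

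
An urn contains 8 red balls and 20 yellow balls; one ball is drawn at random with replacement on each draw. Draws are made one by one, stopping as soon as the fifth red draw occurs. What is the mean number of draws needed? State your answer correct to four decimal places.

17.5000

Y = total draws until the fifth success; negative binomial with r=5, p=0.285714.
E[Y] = r / p = 5 / 0.285714 = 17.500000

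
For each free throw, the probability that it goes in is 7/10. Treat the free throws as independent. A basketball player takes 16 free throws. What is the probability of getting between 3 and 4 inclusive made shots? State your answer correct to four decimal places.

0.0003

X ~ Binomial(16, 0.70); P(3 ≤ X ≤ 4) = Σ C(16,k) p^k (1−p)^(16−k) over k:
  k=3: C(16,3)·0.70^3·0.30^13 = 0.000031
  k=4: C(16,4)·0.70^4·0.30^12 = 0.000232
Total = 0.000263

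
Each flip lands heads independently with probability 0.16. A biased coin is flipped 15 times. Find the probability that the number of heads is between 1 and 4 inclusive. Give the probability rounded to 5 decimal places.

X ~ Binomial(15, 0.16); P(1 ≤ X ≤ 4) = Σ C(15,k) p^k (1−p)^(15−k) over k:
  k=1: C(15,1)·0.16^1·0.84^14 = 0.2089880
  k=2: C(15,2)·0.16^2·0.84^13 = 0.2786506
  k=3: C(15,3)·0.16^3·0.84^12 = 0.2299973
  k=4: C(15,4)·0.16^4·0.84^11 = 0.1314270
Total = 0.8490629

0.84906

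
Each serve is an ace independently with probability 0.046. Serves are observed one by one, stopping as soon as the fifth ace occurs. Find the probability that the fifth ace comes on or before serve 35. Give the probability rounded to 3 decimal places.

0.021

Finishing within 35 serves ⇔ at least 5 successes in the first 35. With X ~ Binomial(35, 0.046), P(Y ≤ 35) = 1 − P(X ≤ 4).
  k=0: C(35,0)·0.046^0·0.954^35 = 0.19239
  k=1: C(35,1)·0.046^1·0.954^34 = 0.32469
  k=2: C(35,2)·0.046^2·0.954^33 = 0.26615
  k=3: C(35,3)·0.046^3·0.954^32 = 0.14117
  k=4: C(35,4)·0.046^4·0.954^31 = 0.05445
1 − 0.97886 = 0.02114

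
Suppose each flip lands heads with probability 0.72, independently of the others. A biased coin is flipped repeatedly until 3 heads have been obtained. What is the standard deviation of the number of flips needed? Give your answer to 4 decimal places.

1.2729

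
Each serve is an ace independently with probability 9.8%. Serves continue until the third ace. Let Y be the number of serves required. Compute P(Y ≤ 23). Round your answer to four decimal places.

0.3951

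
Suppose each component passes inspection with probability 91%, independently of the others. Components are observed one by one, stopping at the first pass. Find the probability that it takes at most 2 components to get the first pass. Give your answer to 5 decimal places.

0.99190

Y = number of components to the first success; geometric, p = 0.91.
P(Y ≤ 2) = 1 − (1−p)^2 = 1 − 0.0081000 = 0.9919000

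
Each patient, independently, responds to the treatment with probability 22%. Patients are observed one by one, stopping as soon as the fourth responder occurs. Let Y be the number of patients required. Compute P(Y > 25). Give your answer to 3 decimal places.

0.168

Needing more than 25 patients ⇔ fewer than 4 successes in the first 25. With X ~ Binomial(25, 0.22), P(Y > 25) = P(X ≤ 3).
  k=0: C(25,0)·0.22^0·0.78^25 = 0.00201
  k=1: C(25,1)·0.22^1·0.78^24 = 0.01415
  k=2: C(25,2)·0.22^2·0.78^23 = 0.04788
  k=3: C(25,3)·0.22^3·0.78^22 = 0.10353
P(X ≤ 3) = 0.16756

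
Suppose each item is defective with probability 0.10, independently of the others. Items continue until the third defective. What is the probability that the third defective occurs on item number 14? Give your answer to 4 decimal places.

Y = trial on which the third success occurs; negative binomial, r=3, p=0.10.
P(Y=14) = C(13,2) · p^3 · (1−p)^11
= 78 · 0.001 · 0.31381 = 0.024477

0.0245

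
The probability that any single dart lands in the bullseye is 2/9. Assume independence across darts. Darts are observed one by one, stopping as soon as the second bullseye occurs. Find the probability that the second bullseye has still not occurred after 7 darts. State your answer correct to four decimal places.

0.5165

Needing more than 7 darts ⇔ fewer than 2 successes in the first 7. With X ~ Binomial(7, 0.222222), P(Y > 7) = P(X ≤ 1).
  k=0: C(7,0)·0.222222^0·0.777778^7 = 0.172182
  k=1: C(7,1)·0.222222^1·0.777778^6 = 0.344365
P(X ≤ 1) = 0.516547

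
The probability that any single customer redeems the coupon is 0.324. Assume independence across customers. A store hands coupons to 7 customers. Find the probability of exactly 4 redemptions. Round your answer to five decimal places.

0.11915

X ~ Binomial(n=7, p=0.324).
P(X=4) = C(7,4) · p^4 · (1−p)^3
= 35 · 0.01102 · 0.30892 = 0.1191484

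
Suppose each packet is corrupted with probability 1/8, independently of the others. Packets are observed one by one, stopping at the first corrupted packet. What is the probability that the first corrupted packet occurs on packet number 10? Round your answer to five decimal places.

0.03758

Geometric (trials to first success), p = 0.125.
P(Y = 10) = (1−p)^9 · p = 0.30066 · 0.125 = 0.0375822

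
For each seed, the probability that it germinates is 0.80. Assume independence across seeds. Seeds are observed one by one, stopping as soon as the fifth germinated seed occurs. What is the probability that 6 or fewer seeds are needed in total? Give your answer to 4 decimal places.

0.6554

Finishing within 6 seeds ⇔ at least 5 successes in the first 6. With X ~ Binomial(6, 0.80), P(Y ≤ 6) = 1 − P(X ≤ 4).
  k=0: C(6,0)·0.80^0·0.20^6 = 0.000064
  k=1: C(6,1)·0.80^1·0.20^5 = 0.001536
  k=2: C(6,2)·0.80^2·0.20^4 = 0.015360
  k=3: C(6,3)·0.80^3·0.20^3 = 0.081920
  k=4: C(6,4)·0.80^4·0.20^2 = 0.245760
1 − 0.344640 = 0.655360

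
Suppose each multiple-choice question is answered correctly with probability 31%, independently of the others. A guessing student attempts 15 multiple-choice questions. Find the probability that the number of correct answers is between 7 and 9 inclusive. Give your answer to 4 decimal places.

X ~ Binomial(15, 0.31); P(7 ≤ X ≤ 9) = Σ C(15,k) p^k (1−p)^(15−k) over k:
  k=7: C(15,7)·0.31^7·0.69^8 = 0.090965
  k=8: C(15,8)·0.31^8·0.69^7 = 0.040868
  k=9: C(15,9)·0.31^9·0.69^6 = 0.014281
Total = 0.146114

0.1461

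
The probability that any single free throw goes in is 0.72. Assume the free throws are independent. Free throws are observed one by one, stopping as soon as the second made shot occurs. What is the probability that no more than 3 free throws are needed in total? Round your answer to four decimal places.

0.8087

Finishing within 3 free throws ⇔ at least 2 successes in the first 3. With X ~ Binomial(3, 0.72), P(Y ≤ 3) = 1 − P(X ≤ 1).
  k=0: C(3,0)·0.72^0·0.28^3 = 0.021952
  k=1: C(3,1)·0.72^1·0.28^2 = 0.169344
1 − 0.191296 = 0.808704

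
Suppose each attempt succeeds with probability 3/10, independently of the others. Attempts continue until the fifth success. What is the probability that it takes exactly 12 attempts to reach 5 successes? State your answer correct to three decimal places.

0.066

Y = trial on which the fifth success occurs; negative binomial, r=5, p=0.30.
P(Y=12) = C(11,4) · p^5 · (1−p)^7
= 330 · 0.00243 · 0.082354 = 0.06604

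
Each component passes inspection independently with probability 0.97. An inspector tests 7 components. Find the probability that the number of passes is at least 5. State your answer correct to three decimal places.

0.999

X ~ Binomial(7, 0.97); P(X ≥ 5) = Σ C(7,k) p^k (1−p)^(7−k) over k:
  k=5: C(7,5)·0.97^5·0.03^2 = 0.01623
  k=6: C(7,6)·0.97^6·0.03^1 = 0.17492
  k=7: C(7,7)·0.97^7·0.03^0 = 0.80798
Total = 0.99914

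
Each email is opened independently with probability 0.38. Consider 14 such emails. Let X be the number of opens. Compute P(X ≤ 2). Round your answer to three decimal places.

X ~ Binomial(14, 0.38); P(X ≤ 2) = Σ C(14,k) p^k (1−p)^(14−k) over k:
  k=0: C(14,0)·0.38^0·0.62^14 = 0.00124
  k=1: C(14,1)·0.38^1·0.62^13 = 0.01064
  k=2: C(14,2)·0.38^2·0.62^12 = 0.04239
Total = 0.05428

0.054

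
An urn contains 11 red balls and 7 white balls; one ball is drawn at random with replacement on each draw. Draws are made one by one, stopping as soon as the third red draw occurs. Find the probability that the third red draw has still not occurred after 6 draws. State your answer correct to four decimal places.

Needing more than 6 draws ⇔ fewer than 3 successes in the first 6. With X ~ Binomial(6, 0.611111), P(Y > 6) = P(X ≤ 2).
  k=0: C(6,0)·0.611111^0·0.388889^6 = 0.003459
  k=1: C(6,1)·0.611111^1·0.388889^5 = 0.032614
  k=2: C(6,2)·0.611111^2·0.388889^4 = 0.128125
P(X ≤ 2) = 0.164198

0.1642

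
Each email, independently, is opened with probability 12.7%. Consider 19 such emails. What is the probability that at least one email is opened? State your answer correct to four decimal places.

0.9243

P(at least one) = 1 − P(none) = 1 − (1 − 0.127)^19
= 1 − 0.075730 = 0.924270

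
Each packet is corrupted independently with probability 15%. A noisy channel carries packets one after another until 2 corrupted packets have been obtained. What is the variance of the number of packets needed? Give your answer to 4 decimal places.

Y = total packets until the second success; negative binomial with r=2, p=0.15.
Var(Y) = r(1−p)/p² = 2·0.85 / 0.15² = 75.555556

75.5556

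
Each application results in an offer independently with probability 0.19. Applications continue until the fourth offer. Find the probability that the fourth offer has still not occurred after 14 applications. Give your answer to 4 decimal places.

Needing more than 14 applications ⇔ fewer than 4 successes in the first 14. With X ~ Binomial(14, 0.19), P(Y > 14) = P(X ≤ 3).
  k=0: C(14,0)·0.19^0·0.81^14 = 0.052335
  k=1: C(14,1)·0.19^1·0.81^13 = 0.171865
  k=2: C(14,2)·0.19^2·0.81^12 = 0.262041
  k=3: C(14,3)·0.19^3·0.81^11 = 0.245865
P(X ≤ 3) = 0.732106

0.7321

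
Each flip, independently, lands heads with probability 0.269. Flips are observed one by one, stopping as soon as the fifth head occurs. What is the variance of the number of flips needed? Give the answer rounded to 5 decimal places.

50.51063

Y = total flips until the fifth success; negative binomial with r=5, p=0.269.
Var(Y) = r(1−p)/p² = 5·0.731 / 0.269² = 50.5106342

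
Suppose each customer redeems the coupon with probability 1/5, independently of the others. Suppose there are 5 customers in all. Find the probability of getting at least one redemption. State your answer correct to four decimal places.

P(at least one) = 1 − P(none) = 1 − (1 − 0.20)^5
= 1 − 0.327680 = 0.672320

0.6723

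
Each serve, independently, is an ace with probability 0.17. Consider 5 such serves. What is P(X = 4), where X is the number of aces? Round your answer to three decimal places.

X ~ Binomial(n=5, p=0.17).
P(X=4) = C(5,4) · p^4 · (1−p)^1
= 5 · 0.00083521 · 0.83 = 0.00347

0.003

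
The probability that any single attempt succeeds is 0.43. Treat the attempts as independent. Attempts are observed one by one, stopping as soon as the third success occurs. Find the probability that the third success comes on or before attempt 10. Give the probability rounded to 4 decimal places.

0.8764

Finishing within 10 attempts ⇔ at least 3 successes in the first 10. With X ~ Binomial(10, 0.43), P(Y ≤ 10) = 1 − P(X ≤ 2).
  k=0: C(10,0)·0.43^0·0.57^10 = 0.003620
  k=1: C(10,1)·0.43^1·0.57^9 = 0.027311
  k=2: C(10,2)·0.43^2·0.57^8 = 0.092715
1 − 0.123646 = 0.876354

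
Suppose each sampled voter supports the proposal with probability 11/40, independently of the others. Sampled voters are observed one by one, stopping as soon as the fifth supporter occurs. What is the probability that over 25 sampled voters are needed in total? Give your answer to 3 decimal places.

0.142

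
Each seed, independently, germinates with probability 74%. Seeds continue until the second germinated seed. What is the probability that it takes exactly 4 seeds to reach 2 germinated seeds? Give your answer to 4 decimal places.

Y = trial on which the second success occurs; negative binomial, r=2, p=0.74.
P(Y=4) = C(3,1) · p^2 · (1−p)^2
= 3 · 0.5476 · 0.0676 = 0.111053

0.1111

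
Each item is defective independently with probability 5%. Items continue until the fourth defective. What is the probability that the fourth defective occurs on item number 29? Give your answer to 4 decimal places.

Y = trial on which the fourth success occurs; negative binomial, r=4, p=0.05.
P(Y=29) = C(28,3) · p^4 · (1−p)^25
= 3276 · 6.25e-06 · 0.27739 = 0.005680

0.0057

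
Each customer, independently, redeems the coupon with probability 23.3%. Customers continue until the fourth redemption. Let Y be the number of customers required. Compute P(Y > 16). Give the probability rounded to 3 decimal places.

Needing more than 16 customers ⇔ fewer than 4 successes in the first 16. With X ~ Binomial(16, 0.233), P(Y > 16) = P(X ≤ 3).
  k=0: C(16,0)·0.233^0·0.767^16 = 0.01435
  k=1: C(16,1)·0.233^1·0.767^15 = 0.06973
  k=2: C(16,2)·0.233^2·0.767^14 = 0.15886
  k=3: C(16,3)·0.233^3·0.767^13 = 0.22521
P(X ≤ 3) = 0.46815

0.468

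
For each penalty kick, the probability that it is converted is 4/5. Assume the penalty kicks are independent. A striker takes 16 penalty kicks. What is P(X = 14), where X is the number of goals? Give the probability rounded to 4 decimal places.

0.2111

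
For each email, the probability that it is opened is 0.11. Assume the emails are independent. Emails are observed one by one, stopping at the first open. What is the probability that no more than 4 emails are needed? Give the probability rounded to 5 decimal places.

0.37258

Y = number of emails to the first success; geometric, p = 0.11.
P(Y ≤ 4) = 1 − (1−p)^4 = 1 − 0.6274224 = 0.3725776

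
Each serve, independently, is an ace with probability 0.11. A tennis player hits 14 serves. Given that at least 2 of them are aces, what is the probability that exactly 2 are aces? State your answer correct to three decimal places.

0.584

X ~ Binomial(14, 0.11). Want P(X=2 | X≥2) = P(X=2) / P(X≥2).
P(X=2) = C(14,2)·0.11^2·0.89^12 = 0.27196
P(X≥2) = 1 − 0.19564 − 0.33853 = 0.46583
Ratio = 0.27196 / 0.46583 = 0.58382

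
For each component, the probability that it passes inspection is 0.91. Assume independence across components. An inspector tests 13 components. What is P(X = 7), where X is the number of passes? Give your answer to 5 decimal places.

X ~ Binomial(n=13, p=0.91).
P(X=7) = C(13,7) · p^7 · (1−p)^6
= 1716 · 0.51676 · 5.3144e-07 = 0.0004713

0.00047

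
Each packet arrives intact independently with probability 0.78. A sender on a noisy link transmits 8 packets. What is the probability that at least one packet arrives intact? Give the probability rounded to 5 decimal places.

P(at least one) = 1 − P(none) = 1 − (1 − 0.78)^8
= 1 − 0.0000055 = 0.9999945

0.99999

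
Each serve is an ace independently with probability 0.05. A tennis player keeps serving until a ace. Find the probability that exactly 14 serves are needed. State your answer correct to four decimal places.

Geometric (trials to first success), p = 0.05.
P(Y = 14) = (1−p)^13 · p = 0.51334 · 0.05 = 0.025667

0.0257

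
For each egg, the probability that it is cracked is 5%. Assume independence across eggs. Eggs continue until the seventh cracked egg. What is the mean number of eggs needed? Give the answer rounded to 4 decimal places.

140.0000

Y = total eggs until the seventh success; negative binomial with r=7, p=0.05.
E[Y] = r / p = 7 / 0.05 = 140.000000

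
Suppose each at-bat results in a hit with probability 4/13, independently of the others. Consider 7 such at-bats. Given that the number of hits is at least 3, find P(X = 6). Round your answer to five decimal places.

X ~ Binomial(7, 0.307692). Want P(X=6 | X≥3) = P(X=6) / P(X≥3).
P(X=6) = C(7,6)·0.307692^6·0.692308^1 = 0.0041124
P(X≥3) = 1 − 0.0762244 − 0.2371426 − 0.3161902 = 0.3704428
Ratio = 0.0041124 / 0.3704428 = 0.0111014

0.01110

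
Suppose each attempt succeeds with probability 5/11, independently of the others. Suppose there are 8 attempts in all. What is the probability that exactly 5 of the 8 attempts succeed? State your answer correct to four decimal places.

X ~ Binomial(n=8, p=0.454545).
P(X=5) = C(8,5) · p^5 · (1−p)^3
= 56 · 0.019404 · 0.16228 = 0.176340

0.1763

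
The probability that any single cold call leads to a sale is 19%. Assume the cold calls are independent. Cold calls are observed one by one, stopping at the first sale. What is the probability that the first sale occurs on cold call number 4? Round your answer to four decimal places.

0.1010

Geometric (trials to first success), p = 0.19.
P(Y = 4) = (1−p)^3 · p = 0.53144 · 0.19 = 0.100974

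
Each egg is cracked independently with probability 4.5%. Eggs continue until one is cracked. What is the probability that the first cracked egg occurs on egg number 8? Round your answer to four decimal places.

Geometric (trials to first success), p = 0.045.
P(Y = 8) = (1−p)^7 · p = 0.72448 · 0.045 = 0.032601

0.0326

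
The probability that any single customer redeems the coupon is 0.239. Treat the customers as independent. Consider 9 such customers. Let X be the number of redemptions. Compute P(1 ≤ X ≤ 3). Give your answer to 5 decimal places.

0.76862

X ~ Binomial(9, 0.239); P(1 ≤ X ≤ 3) = Σ C(9,k) p^k (1−p)^(9−k) over k:
  k=1: C(9,1)·0.239^1·0.761^8 = 0.2419456
  k=2: C(9,2)·0.239^2·0.761^7 = 0.3039421
  k=3: C(9,3)·0.239^3·0.761^6 = 0.2227311
Total = 0.7686188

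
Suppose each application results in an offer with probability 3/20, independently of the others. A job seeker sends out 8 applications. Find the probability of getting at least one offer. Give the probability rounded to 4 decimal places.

P(at least one) = 1 − P(none) = 1 − (1 − 0.15)^8
= 1 − 0.272491 = 0.727509

0.7275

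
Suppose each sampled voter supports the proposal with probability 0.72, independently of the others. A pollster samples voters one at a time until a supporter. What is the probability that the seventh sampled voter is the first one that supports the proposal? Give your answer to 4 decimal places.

Geometric (trials to first success), p = 0.72.
P(Y = 7) = (1−p)^6 · p = 0.00048189 · 0.72 = 0.000347

0.0003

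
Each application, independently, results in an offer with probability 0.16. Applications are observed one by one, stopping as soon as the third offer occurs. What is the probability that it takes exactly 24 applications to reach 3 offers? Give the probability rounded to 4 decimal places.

0.0266

Y = trial on which the third success occurs; negative binomial, r=3, p=0.16.
P(Y=24) = C(23,2) · p^3 · (1−p)^21
= 253 · 0.004096 · 0.025696 = 0.026628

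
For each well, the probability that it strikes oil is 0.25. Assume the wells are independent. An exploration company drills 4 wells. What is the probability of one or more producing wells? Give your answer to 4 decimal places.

0.6836

P(at least one) = 1 − P(none) = 1 − (1 − 0.25)^4
= 1 − 0.316406 = 0.683594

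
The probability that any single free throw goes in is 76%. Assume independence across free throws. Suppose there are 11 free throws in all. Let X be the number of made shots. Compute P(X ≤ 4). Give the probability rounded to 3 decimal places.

0.006

X ~ Binomial(11, 0.76); P(X ≤ 4) = Σ C(11,k) p^k (1−p)^(11−k) over k:
  k=0: C(11,0)·0.76^0·0.24^11 = 0.00000
  k=1: C(11,1)·0.76^1·0.24^10 = 0.00001
  k=2: C(11,2)·0.76^2·0.24^9 = 0.00008
  k=3: C(11,3)·0.76^3·0.24^8 = 0.00080
  k=4: C(11,4)·0.76^4·0.24^7 = 0.00505
Total = 0.00594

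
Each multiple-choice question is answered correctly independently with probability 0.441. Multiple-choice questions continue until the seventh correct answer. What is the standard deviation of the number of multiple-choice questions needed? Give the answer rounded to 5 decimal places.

4.48556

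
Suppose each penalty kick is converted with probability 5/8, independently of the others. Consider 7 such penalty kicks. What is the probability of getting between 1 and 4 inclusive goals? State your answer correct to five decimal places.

X ~ Binomial(7, 0.625); P(1 ≤ X ≤ 4) = Σ C(7,k) p^k (1−p)^(7−k) over k:
  k=1: C(7,1)·0.625^1·0.375^6 = 0.0121665
  k=2: C(7,2)·0.625^2·0.375^5 = 0.0608325
  k=3: C(7,3)·0.625^3·0.375^4 = 0.1689792
  k=4: C(7,4)·0.625^4·0.375^3 = 0.2816319
Total = 0.5236101

0.52361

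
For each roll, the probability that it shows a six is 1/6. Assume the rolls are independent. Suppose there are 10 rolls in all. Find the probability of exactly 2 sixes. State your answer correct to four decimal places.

0.2907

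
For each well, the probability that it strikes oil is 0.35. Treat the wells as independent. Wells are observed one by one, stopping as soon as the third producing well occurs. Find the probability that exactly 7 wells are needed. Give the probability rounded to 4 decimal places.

0.1148

Y = trial on which the third success occurs; negative binomial, r=3, p=0.35.
P(Y=7) = C(6,2) · p^3 · (1−p)^4
= 15 · 0.042875 · 0.17851 = 0.114802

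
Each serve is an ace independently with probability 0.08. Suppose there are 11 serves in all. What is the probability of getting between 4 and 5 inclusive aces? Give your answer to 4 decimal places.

X ~ Binomial(11, 0.08); P(4 ≤ X ≤ 5) = Σ C(11,k) p^k (1−p)^(11−k) over k:
  k=4: C(11,4)·0.08^4·0.92^7 = 0.007540
  k=5: C(11,5)·0.08^5·0.92^6 = 0.000918
Total = 0.008458

0.0085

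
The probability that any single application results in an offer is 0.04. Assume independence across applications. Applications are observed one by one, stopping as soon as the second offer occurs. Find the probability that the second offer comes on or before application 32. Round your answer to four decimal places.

0.3681

Finishing within 32 applications ⇔ at least 2 successes in the first 32. With X ~ Binomial(32, 0.04), P(Y ≤ 32) = 1 − P(X ≤ 1).
  k=0: C(32,0)·0.04^0·0.96^32 = 0.270819
  k=1: C(32,1)·0.04^1·0.96^31 = 0.361092
1 − 0.631911 = 0.368089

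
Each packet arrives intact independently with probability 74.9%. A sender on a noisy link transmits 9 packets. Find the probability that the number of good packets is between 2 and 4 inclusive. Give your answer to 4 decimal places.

0.0496

X ~ Binomial(9, 0.749); P(2 ≤ X ≤ 4) = Σ C(9,k) p^k (1−p)^(9−k) over k:
  k=2: C(9,2)·0.749^2·0.251^7 = 0.001268
  k=3: C(9,3)·0.749^3·0.251^6 = 0.008826
  k=4: C(9,4)·0.749^4·0.251^5 = 0.039506
Total = 0.049600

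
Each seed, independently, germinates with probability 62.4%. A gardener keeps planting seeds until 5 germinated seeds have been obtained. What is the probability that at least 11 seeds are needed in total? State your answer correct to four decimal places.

0.1289

Needing more than 10 seeds ⇔ fewer than 5 successes in the first 10. With X ~ Binomial(10, 0.624), P(Y > 10) = P(X ≤ 4).
  k=0: C(10,0)·0.624^0·0.376^10 = 0.000056
  k=1: C(10,1)·0.624^1·0.376^9 = 0.000937
  k=2: C(10,2)·0.624^2·0.376^8 = 0.007000
  k=3: C(10,3)·0.624^3·0.376^7 = 0.030978
  k=4: C(10,4)·0.624^4·0.376^6 = 0.089967
P(X ≤ 4) = 0.128939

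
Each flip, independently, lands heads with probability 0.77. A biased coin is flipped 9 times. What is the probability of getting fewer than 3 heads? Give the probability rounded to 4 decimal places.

0.0008

X ~ Binomial(9, 0.77); P(X ≤ 2) = Σ C(9,k) p^k (1−p)^(9−k) over k:
  k=0: C(9,0)·0.77^0·0.23^9 = 0.000002
  k=1: C(9,1)·0.77^1·0.23^8 = 0.000054
  k=2: C(9,2)·0.77^2·0.23^7 = 0.000727
Total = 0.000783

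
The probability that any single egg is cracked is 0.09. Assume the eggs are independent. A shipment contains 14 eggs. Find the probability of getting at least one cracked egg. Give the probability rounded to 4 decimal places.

0.7330

P(at least one) = 1 − P(none) = 1 − (1 − 0.09)^14
= 1 − 0.267042 = 0.732958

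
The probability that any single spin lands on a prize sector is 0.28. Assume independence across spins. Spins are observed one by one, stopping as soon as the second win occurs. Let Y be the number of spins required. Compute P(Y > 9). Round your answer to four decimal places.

Needing more than 9 spins ⇔ fewer than 2 successes in the first 9. With X ~ Binomial(9, 0.28), P(Y > 9) = P(X ≤ 1).
  k=0: C(9,0)·0.28^0·0.72^9 = 0.051999
  k=1: C(9,1)·0.28^1·0.72^8 = 0.181995
P(X ≤ 1) = 0.233994

0.2340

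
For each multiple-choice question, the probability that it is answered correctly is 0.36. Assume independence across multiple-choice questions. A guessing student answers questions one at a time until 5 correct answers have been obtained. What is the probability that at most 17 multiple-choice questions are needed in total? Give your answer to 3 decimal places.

Finishing within 17 multiple-choice questions ⇔ at least 5 successes in the first 17. With X ~ Binomial(17, 0.36), P(Y ≤ 17) = 1 − P(X ≤ 4).
  k=0: C(17,0)·0.36^0·0.64^17 = 0.00051
  k=1: C(17,1)·0.36^1·0.64^16 = 0.00485
  k=2: C(17,2)·0.36^2·0.64^15 = 0.02182
  k=3: C(17,3)·0.36^3·0.64^14 = 0.06137
  k=4: C(17,4)·0.36^4·0.64^13 = 0.12082
1 − 0.20936 = 0.79064

0.791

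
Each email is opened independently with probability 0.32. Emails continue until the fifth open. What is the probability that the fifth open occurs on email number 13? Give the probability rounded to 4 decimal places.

Y = trial on which the fifth success occurs; negative binomial, r=5, p=0.32.
P(Y=13) = C(12,4) · p^5 · (1−p)^8
= 495 · 0.0033554 · 0.045716 = 0.075932

0.0759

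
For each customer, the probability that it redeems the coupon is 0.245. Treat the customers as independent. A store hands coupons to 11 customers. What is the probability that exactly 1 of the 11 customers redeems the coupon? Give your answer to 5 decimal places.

0.16219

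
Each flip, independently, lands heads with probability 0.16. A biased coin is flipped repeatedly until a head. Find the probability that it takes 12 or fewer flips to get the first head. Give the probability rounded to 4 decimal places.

Y = number of flips to the first success; geometric, p = 0.16.
P(Y ≤ 12) = 1 − (1−p)^12 = 1 − 0.123410 = 0.876590

0.8766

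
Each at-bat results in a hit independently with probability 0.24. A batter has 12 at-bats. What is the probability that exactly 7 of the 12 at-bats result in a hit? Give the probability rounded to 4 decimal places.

X ~ Binomial(n=12, p=0.24).
P(X=7) = C(12,7) · p^7 · (1−p)^5
= 792 · 4.5865e-05 · 0.25355 = 0.009210

0.0092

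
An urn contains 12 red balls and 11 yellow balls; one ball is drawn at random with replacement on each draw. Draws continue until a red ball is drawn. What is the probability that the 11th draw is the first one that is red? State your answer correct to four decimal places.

0.0003

Geometric (trials to first success), p = 0.521739.
P(Y = 11) = (1−p)^10 · p = 0.00062611 · 0.521739 = 0.000327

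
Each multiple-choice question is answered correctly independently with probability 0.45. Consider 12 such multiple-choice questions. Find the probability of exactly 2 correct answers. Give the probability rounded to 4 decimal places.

0.0339

X ~ Binomial(n=12, p=0.45).
P(X=2) = C(12,2) · p^2 · (1−p)^10
= 66 · 0.2025 · 0.002533 = 0.033853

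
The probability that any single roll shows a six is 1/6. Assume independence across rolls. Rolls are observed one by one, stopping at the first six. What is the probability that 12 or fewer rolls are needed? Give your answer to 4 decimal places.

Y = number of rolls to the first success; geometric, p = 0.166667.
P(Y ≤ 12) = 1 − (1−p)^12 = 1 − 0.112157 = 0.887843

0.8878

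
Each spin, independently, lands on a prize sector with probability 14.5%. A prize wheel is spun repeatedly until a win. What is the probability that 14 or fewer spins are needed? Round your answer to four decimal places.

Y = number of spins to the first success; geometric, p = 0.145.
P(Y ≤ 14) = 1 − (1−p)^14 = 1 − 0.111564 = 0.888436

0.8884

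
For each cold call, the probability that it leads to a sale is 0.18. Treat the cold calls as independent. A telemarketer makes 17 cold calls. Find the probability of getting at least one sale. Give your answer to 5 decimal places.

P(at least one) = 1 − P(none) = 1 − (1 − 0.18)^17
= 1 − 0.0342638 = 0.9657362

0.96574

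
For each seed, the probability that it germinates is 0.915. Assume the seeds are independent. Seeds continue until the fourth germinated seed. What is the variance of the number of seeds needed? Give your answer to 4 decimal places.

Y = total seeds until the fourth success; negative binomial with r=4, p=0.915.
Var(Y) = r(1−p)/p² = 4·0.085 / 0.915² = 0.406103

0.4061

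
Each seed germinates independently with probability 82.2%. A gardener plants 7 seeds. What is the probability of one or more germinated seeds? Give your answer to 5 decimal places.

P(at least one) = 1 − P(none) = 1 − (1 − 0.822)^7
= 1 − 0.0000057 = 0.9999943

0.99999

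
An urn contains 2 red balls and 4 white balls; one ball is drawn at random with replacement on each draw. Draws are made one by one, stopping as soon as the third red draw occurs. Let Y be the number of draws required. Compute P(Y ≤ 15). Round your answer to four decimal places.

Finishing within 15 draws ⇔ at least 3 successes in the first 15. With X ~ Binomial(15, 0.333333), P(Y ≤ 15) = 1 − P(X ≤ 2).
  k=0: C(15,0)·0.333333^0·0.666667^15 = 0.002284
  k=1: C(15,1)·0.333333^1·0.666667^14 = 0.017127
  k=2: C(15,2)·0.333333^2·0.666667^13 = 0.059946
1 − 0.079357 = 0.920643

0.9206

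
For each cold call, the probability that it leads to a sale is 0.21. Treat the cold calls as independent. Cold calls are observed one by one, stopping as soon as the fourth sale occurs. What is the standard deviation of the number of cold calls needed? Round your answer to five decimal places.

8.46495

Y = total cold calls until the fourth success; negative binomial with r=4, p=0.21.
SD(Y) = √[r(1−p)/p²] = √(71.6553288) = 8.4649471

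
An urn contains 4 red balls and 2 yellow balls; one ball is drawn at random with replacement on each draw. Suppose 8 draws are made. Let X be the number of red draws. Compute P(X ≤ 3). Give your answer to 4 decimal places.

X ~ Binomial(8, 0.666667); P(X ≤ 3) = Σ C(8,k) p^k (1−p)^(8−k) over k:
  k=0: C(8,0)·0.666667^0·0.333333^8 = 0.000152
  k=1: C(8,1)·0.666667^1·0.333333^7 = 0.002439
  k=2: C(8,2)·0.666667^2·0.333333^6 = 0.017071
  k=3: C(8,3)·0.666667^3·0.333333^5 = 0.068282
Total = 0.087944

0.0879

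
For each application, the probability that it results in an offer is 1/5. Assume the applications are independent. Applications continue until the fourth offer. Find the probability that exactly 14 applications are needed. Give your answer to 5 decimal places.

Y = trial on which the fourth success occurs; negative binomial, r=4, p=0.20.
P(Y=14) = C(13,3) · p^4 · (1−p)^10
= 286 · 0.0016 · 0.10737 = 0.0491344

0.04913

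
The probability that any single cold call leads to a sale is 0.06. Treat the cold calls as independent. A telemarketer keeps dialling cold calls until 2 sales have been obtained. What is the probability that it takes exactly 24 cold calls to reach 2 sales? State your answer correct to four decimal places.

0.0212

Y = trial on which the second success occurs; negative binomial, r=2, p=0.06.
P(Y=24) = C(23,1) · p^2 · (1−p)^22
= 23 · 0.0036 · 0.25634 = 0.021225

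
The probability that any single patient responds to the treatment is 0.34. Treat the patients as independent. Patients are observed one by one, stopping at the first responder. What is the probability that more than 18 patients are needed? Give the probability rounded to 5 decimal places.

Y = number of patients to the first success; geometric, p = 0.34.
P(Y > 18) = P(first 18 all fail) = (1−p)^18 = 0.0005647

0.00056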